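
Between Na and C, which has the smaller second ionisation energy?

C

IE_2 is the cost of taking one more electron from the +1 cation: Na⁺ is the bare [Ne] core; C⁺ still has 3 valence electrons.
Breaking into a closed-shell core is much more expensive than removing a leftover valence electron — Na has the largest IE_2 here.
Approximate IE_2 values (kJ/mol): Na 4562, C 2353.
Hence IE_2: C < Na.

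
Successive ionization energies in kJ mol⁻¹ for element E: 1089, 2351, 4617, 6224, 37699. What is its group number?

Look for the largest jump between consecutive ionization energies: IE5/IE4 ≈ 6.1, far larger than any earlier ratio.
That jump marks the point where a core electron is being removed. So the atom has 4 valence electrons.
A main-group element with 4 valence electrons is in group 14.

Group 14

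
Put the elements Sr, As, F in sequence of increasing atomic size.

F < As < Sr

F is in period 2, group 17; As is in period 4, group 15; Sr is in period 5, group 2.
Atomic radius shrinks across a period as nuclear charge pulls the same shell inward, and grows down a group as new shells are added.
Here both period and group differ, so the two effects have to be weighed against each other.
As > F: both effects reinforce here, so As is clearly the larger of the two.
Sr > As: both effects reinforce here, so Sr is clearly the larger of the two.
Tabulated atomic radius (pm): F 64, As 121, Sr 185.
So from smallest to largest: F < As < Sr.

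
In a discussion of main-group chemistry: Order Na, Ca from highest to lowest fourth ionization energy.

Na > Ca

After 3 electrons have been removed, what remains? Na³⁺ is already 2 electrons into the core; Ca³⁺ is already 1 electron into the core.
All of these are removing an electron from a noble-gas core or deeper; the smaller core (lower principal quantum number) is held far more tightly, and within a period the higher nuclear charge binds the same core more tightly.
Approximate IE_4 values (kJ/mol): Na 9543, Ca 6491.
So the fourth ionization energies run Ca < Na.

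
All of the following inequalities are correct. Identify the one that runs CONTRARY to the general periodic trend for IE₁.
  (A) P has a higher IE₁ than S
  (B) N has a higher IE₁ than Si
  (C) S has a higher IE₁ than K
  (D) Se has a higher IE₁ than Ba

(A)

The general trend: IE₁ increases across a period and decreases down a group.
(A) P (period 3, group 15) vs S (period 3, group 16): the stated order contradicts the simple trend.
(B) N (period 2, group 15) vs Si (period 3, group 14): the stated order agrees with the simple trend.
(C) S (period 3, group 16) vs K (period 4, group 1): the stated order agrees with the simple trend.
(D) Se (period 4, group 16) vs Ba (period 6, group 2): the stated order agrees with the simple trend.
The exception is (A): S (3p⁴) ionizes more easily than half-filled P (3p³) because the paired 3p electron in S is pushed out by e⁻–e⁻ repulsion.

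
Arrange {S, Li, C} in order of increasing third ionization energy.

IE_3 is the cost of taking one more electron from the +2 cation: S²⁺ still has 4 valence electrons; Li²⁺ is already 1 electron into the core; C²⁺ still has 2 valence electrons.
Core electrons are held far more tightly than valence electrons, so Li tops the IE_3 order.
Valence configurations: S²⁺ [Ne]3s²3p², C²⁺ [He]2s².
Tabulated IE_3 (kJ/mol): S 3357, Li 11815, C 4620.
Hence IE_3: S < C < Li.

S, C, Li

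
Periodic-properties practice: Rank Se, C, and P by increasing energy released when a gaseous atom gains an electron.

P < C < Se

Adding an electron releases more energy for atoms nearer the top right (short of the noble gases).
These sit on a diagonal, where the across-period and down-group effects partly cancel.
C > P: the two effects oppose for this pair; the down-group effect wins (122 vs 72 kJ/mol).
Se > C: the two effects oppose for this pair; the across-period effect wins (195 vs 122 kJ/mol).
Approximate values (kJ/mol): C 122, P 72, Se 195.
So from lowest to highest: P < C < Se.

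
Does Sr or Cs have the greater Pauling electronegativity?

Sr is in period 5, group 2; Cs is in period 6, group 1.
EN rises left→right (higher Z_eff, smaller atoms) and falls top→bottom (larger, more shielded atoms).
Here both period and group differ, so the two effects have to be weighed against each other.
Sr > Cs: relative to Cs, both the across-period and down-group shifts push Sr's electronegativity up.
For reference (Pauling): Sr 0.95, Cs 0.79.
So Sr has the greater Pauling electronegativity (Sr > Cs).

Sr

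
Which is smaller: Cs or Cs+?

Forming Cs+ removes 1 electron from Cs. Fewer electrons for the same nuclear charge means less shielding and a higher Z_eff on the remaining electrons, and for main-group metals the entire outer shell is lost.
A cation is smaller than its parent atom: Cs+ < Cs.

Cs+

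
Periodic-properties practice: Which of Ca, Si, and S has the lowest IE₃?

Si

Consider each +2 ion: Ca²⁺ is the bare [Ar] core; Si²⁺ still has 2 valence electrons; S²⁺ still has 4 valence electrons.
Core electrons are held far more tightly than valence electrons, so Ca tops the IE_3 order.
Valence configurations: Si²⁺ [Ne]3s², S²⁺ [Ne]3s²3p².
The numbers (kJ/mol): Ca 4912, Si 3232, S 3357.
Putting it together, IE_3: Si < S < Ca.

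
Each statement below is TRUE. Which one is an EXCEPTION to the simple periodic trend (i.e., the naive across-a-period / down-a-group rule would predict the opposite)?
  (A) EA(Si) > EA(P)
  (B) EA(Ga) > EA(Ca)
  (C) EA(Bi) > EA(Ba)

(A)

The general trend: electron affinity increases across a period and decreases down a group.
(A) Si (period 3, group 14) vs P (period 3, group 15): the stated order contradicts the simple trend.
(B) Ga (period 4, group 13) vs Ca (period 4, group 2): the stated order agrees with the simple trend.
(C) Bi (period 6, group 15) vs Ba (period 6, group 2): the stated order agrees with the simple trend.
The exception is (A): adding an electron to P's half-filled 3p³ is unfavourable, so Si (3p²) has the more exothermic EA.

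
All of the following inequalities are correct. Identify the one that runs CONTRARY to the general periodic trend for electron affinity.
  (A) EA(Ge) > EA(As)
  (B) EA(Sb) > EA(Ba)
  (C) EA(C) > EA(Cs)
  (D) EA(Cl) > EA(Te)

(A)

The general trend: electron affinity increases across a period and decreases down a group.
(A) Ge (period 4, group 14) vs As (period 4, group 15): the stated order contradicts the simple trend.
(B) Sb (period 5, group 15) vs Ba (period 6, group 2): the stated order agrees with the simple trend.
(C) C (period 2, group 14) vs Cs (period 6, group 1): the stated order agrees with the simple trend.
(D) Cl (period 3, group 17) vs Te (period 5, group 16): the stated order agrees with the simple trend.
The exception is (A): adding an electron to As's half-filled 4p³ is unfavourable, so Ge (4p²) has the more exothermic EA.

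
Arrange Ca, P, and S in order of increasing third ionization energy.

IE_3 is the cost of taking one more electron from the +2 cation: Ca²⁺ is the bare [Ar] core; P²⁺ still has 3 valence electrons; S²⁺ still has 4 valence electrons.
Pulling an electron out of a noble-gas core costs far more than removing a remaining valence electron, so Ca sits at the high end of IE_3.
Valence configurations: P²⁺ [Ne]3s²3p¹, S²⁺ [Ne]3s²3p².
Tabulated IE_3 (kJ/mol): Ca 4912, P 2914, S 3357.
Hence IE_3: P < S < Ca.

P, S, Ca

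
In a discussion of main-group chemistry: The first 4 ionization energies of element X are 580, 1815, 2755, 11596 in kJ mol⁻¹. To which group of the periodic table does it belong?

Look for the largest jump between consecutive ionization energies: IE4/IE3 ≈ 4.2, far larger than any earlier ratio.
That jump marks the point where a core electron is being removed. So the atom has 3 valence electrons.
A main-group element with 3 valence electrons is in group 13.

Group 13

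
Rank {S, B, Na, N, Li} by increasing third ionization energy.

S, B, N, Na, Li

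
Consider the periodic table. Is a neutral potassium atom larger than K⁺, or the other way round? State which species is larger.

K

Forming K⁺ removes 1 electron from K. Fewer electrons for the same nuclear charge means less shielding and a higher Z_eff on the remaining electrons, and for main-group metals the entire outer shell is lost.
A cation is smaller than its parent atom: K⁺ < K.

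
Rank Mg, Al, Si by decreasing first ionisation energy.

Si, Mg, Al

Across a period the outer electron is held more tightly (higher IE₁); down a group it sits in a higher shell, more shielded, and comes off more easily.
All lie in period 3; the across-period trend (first ionization energy increases left to right) applies, with the exception below.
Note the exception: Mg has a higher first ionization energy than Al, contrary to the simple trend — Al's single 3p electron is easier to remove than one from Mg's filled 3s².
For reference (kJ/mol): Mg 738, Al 578, Si 786.
So from highest to lowest: Si > Mg > Al.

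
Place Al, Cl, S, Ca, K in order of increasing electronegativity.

Al is in period 3, group 13; S is in period 3, group 16; Cl is in period 3, group 17; K is in period 4, group 1; Ca is in period 4, group 2.
Smaller atoms with higher effective nuclear charge are more electronegative.
Here both period and group differ, so the two effects have to be weighed against each other.
Ca > K: Ca lies to the right of K in period 4, so the across-period effect alone puts Ca higher.
Al > Ca: both effects reinforce here, so Al is clearly the higher of the two.
S > Al: both are in period 3; the period trend gives S the larger value.
Cl > S: Cl lies to the right of S in period 3, so the across-period effect alone puts Cl higher.
Approximate values (Pauling): Al 1.61, S 2.58, Cl 3.16, K 0.82, Ca 1.00.
So from lowest to highest: K < Ca < Al < S < Cl.

K < Ca < Al < S < Cl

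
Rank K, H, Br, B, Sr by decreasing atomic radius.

H is in period 1, group 1; B is in period 2, group 13; K is in period 4, group 1; Br is in period 4, group 17; Sr is in period 5, group 2.
Across a period the added protons contract the valence shell; down a group each new principal shell makes the atom larger.
These span different periods and groups, so the two trends combine.
B > H: the two effects oppose for this pair; the down-group effect wins (85 vs 32 pm).
Br > B: the two effects oppose for this pair; the down-group effect wins (114 vs 85 pm).
Sr > Br: both effects reinforce here, so Sr is clearly the larger of the two.
K > Sr: period and group pull opposite ways; the across-period shift dominates (196 vs 185 pm).
Tabulated atomic radius (pm): H 32, B 85, K 196, Br 114, Sr 185.
So from largest to smallest: K > Sr > Br > B > H.

K > Sr > Br > B > H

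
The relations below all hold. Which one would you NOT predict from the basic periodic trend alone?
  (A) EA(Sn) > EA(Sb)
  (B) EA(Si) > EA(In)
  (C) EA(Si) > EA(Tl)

The general trend: electron affinity increases across a period and decreases down a group.
(A) Sn (period 5, group 14) vs Sb (period 5, group 15): the stated order contradicts the simple trend.
(B) Si (period 3, group 14) vs In (period 5, group 13): the stated order agrees with the simple trend.
(C) Si (period 3, group 14) vs Tl (period 6, group 13): the stated order agrees with the simple trend.
The exception is (A): adding an electron to Sb's half-filled 5p³ is unfavourable, so Sn has the more exothermic EA.

(A)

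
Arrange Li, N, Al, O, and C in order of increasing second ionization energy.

After 1 electron has been removed, what remains? Li⁺ is the bare [He] core; N⁺ still has 4 valence electrons; Al⁺ still has 2 valence electrons; O⁺ still has 5 valence electrons; C⁺ still has 3 valence electrons.
Pulling an electron out of a noble-gas core costs far more than removing a remaining valence electron, so Li sits at the high end of IE_2.
Valence configurations: N⁺ [He]2s²2p², Al⁺ [Ne]3s², O⁺ [He]2s²2p³, C⁺ [He]2s²2p¹.
Approximate IE_2 values (kJ/mol): Li 7298, N 2856, Al 1817, O 3388, C 2353.
Putting it together, IE_2: Al < C < N < O < Li.

Al, C, N, O, Li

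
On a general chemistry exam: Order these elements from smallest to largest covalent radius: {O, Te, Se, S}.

Atomic radius shrinks across a period as nuclear charge pulls the same shell inward, and grows down a group as new shells are added.
All are in group 16, so atomic radius increases down the group.
So from smallest to largest: O < S < Se < Te.

O < S < Se < Te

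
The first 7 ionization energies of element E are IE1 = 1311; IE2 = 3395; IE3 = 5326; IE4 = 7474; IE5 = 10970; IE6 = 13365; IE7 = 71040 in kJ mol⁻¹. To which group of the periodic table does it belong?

Group 16

Look for the largest jump between consecutive ionization energies: IE7/IE6 ≈ 5.3, far larger than any earlier ratio.
That jump marks the point where a core electron is being removed. So the atom has 6 valence electrons.
A main-group element with 6 valence electrons is in group 16.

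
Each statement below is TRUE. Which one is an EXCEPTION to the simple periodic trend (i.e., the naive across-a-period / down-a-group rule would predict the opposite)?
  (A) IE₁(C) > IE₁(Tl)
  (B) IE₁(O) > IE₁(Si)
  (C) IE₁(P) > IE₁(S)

The general trend: IE₁ increases across a period and decreases down a group.
(A) C (period 2, group 14) vs Tl (period 6, group 13): the stated order agrees with the simple trend.
(B) O (period 2, group 16) vs Si (period 3, group 14): the stated order agrees with the simple trend.
(C) P (period 3, group 15) vs S (period 3, group 16): the stated order contradicts the simple trend.
The exception is (C): S (3p⁴) ionizes more easily than half-filled P (3p³) because the paired 3p electron in S is pushed out by e⁻–e⁻ repulsion.

(C)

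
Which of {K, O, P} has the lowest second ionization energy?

After 1 electron has been removed, what remains? K⁺ is the bare [Ar] core; O⁺ still has 5 valence electrons; P⁺ still has 4 valence electrons.
Usually core removal costs more than valence removal, but here the competition is close: a tightly held n=2 valence electron can cost more to remove than an n=3 core electron, so the actual values have to decide it.
Valence configurations: O⁺ [He]2s²2p³, P⁺ [Ne]3s²3p².
The numbers (kJ/mol): K 3052, O 3388, P 1907.
So the second ionization energies run P < K < O.

P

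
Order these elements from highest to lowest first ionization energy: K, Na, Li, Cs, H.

H, Li, Na, K, Cs

H is in period 1, group 1; Li is in period 2, group 1; Na is in period 3, group 1; K is in period 4, group 1; Cs is in period 6, group 1.
Across a period the outer electron is held more tightly (higher IE₁); down a group it sits in a higher shell, more shielded, and comes off more easily.
All are in group 1, so first ionization energy increases up the group.
So from highest to lowest: H > Li > Na > K > Cs.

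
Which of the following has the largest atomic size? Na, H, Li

Moving right in a period, electrons are added to the same shell under a stronger nuclear pull, so atoms get smaller; moving down, a new shell is opened and atoms get larger.
All are in group 1, so atomic radius increases down the group.
The largest atomic size among these belongs to Na.

Na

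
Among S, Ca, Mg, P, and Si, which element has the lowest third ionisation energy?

P

IE_3 is the cost of taking one more electron from the +2 cation: S²⁺ still has 4 valence electrons; Ca²⁺ is the bare [Ar] core; Mg²⁺ is the bare [Ne] core; P²⁺ still has 3 valence electrons; Si²⁺ still has 2 valence electrons.
Pulling an electron out of a noble-gas core costs far more than removing a remaining valence electron, so Ca and Mg sit at the high end of IE_3.
Valence configurations: S²⁺ [Ne]3s²3p², P²⁺ [Ne]3s²3p¹, Si²⁺ [Ne]3s².
P²⁺ loses a lone 3p electron whereas Si²⁺ must break into a filled 3s² pair, so IE_3(Si) > IE_3(P) even though P has the higher nuclear charge.
Approximate IE_3 values (kJ/mol): S 3357, Ca 4912, Mg 7733, P 2914, Si 3232.
So the third ionization energies run P < Si < S < Ca < Mg.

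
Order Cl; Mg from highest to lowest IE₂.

Cl > Mg

IE_2 is the cost of taking one more electron from the +1 cation: Cl⁺ still has 6 valence electrons; Mg⁺ still has 1 valence electron.
All are still removing valence electrons, so compare the +1 ions as you would atoms: IE_2 generally rises across a period (higher Z_eff) and falls down a group (larger shell), subject to the usual subshell exceptions.
Valence configurations: Cl⁺ [Ne]3s²3p⁴, Mg⁺ [Ne]3s¹.
Approximate IE_2 values (kJ/mol): Cl 2298, Mg 1451.
So the second ionization energies run Mg < Cl.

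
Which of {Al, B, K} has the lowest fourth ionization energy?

K

After 3 electrons have been removed, what remains? Al³⁺ is the bare [Ne] core; B³⁺ is the bare [He] core; K³⁺ is already 2 electrons into the core.
All of these are removing an electron from a noble-gas core or deeper; the smaller core (lower principal quantum number) is held far more tightly, and within a period the higher nuclear charge binds the same core more tightly.
The numbers (kJ/mol): Al 11577, B 25026, K 5877.
Overall IE_4 order: K < Al < B.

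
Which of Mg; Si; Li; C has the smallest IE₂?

Mg

The second ionization energy removes an electron from the +1 ion. For each element: Mg⁺ still has 1 valence electron; Si⁺ still has 3 valence electrons; Li⁺ is the bare [He] core; C⁺ still has 3 valence electrons.
Core electrons are held far more tightly than valence electrons, so Li tops the IE_2 order.
Valence configurations: Mg⁺ [Ne]3s¹, Si⁺ [Ne]3s²3p¹, C⁺ [He]2s²2p¹.
Approximate IE_2 values (kJ/mol): Mg 1451, Si 1577, Li 7298, C 2353.
So the second ionization energies run Mg < Si < C < Li.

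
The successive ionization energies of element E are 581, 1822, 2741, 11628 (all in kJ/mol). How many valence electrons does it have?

Look for the largest jump between consecutive ionization energies: IE4/IE3 ≈ 4.2, far larger than any earlier ratio.
That jump marks the point where a core electron is being removed. So the atom has 3 valence electrons.

3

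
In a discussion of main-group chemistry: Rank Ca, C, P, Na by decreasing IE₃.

Na > Ca > C > P

After 2 electrons have been removed, what remains? Ca²⁺ is the bare [Ar] core; C²⁺ still has 2 valence electrons; P²⁺ still has 3 valence electrons; Na²⁺ is already 1 electron into the core.
Pulling an electron out of a noble-gas core costs far more than removing a remaining valence electron, so Ca and Na sit at the high end of IE_3.
Valence configurations: C²⁺ [He]2s², P²⁺ [Ne]3s²3p¹.
Tabulated IE_3 (kJ/mol): Ca 4912, C 4620, P 2914, Na 6910.
So the third ionization energies run P < C < Ca < Na.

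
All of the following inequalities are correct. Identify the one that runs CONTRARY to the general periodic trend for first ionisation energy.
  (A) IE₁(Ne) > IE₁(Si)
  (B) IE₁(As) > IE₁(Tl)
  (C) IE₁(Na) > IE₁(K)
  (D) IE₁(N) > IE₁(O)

(D)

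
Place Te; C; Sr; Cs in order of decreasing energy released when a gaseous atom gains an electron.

Te, C, Cs, Sr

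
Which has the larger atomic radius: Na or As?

Na

Na is in period 3, group 1; As is in period 4, group 15.
Radius decreases left→right (rising Z_eff, same n) and increases top→bottom (higher n).
Neither a single period nor a single group — weigh both effects.
Na > As: period and group pull opposite ways; the across-period shift dominates (155 vs 121 pm).
Approximate values (pm): Na 155, As 121.
So Na has the larger atomic radius (Na > As).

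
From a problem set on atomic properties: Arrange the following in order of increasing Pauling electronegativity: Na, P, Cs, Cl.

Cs < Na < P < Cl

Electronegativity increases across a period and decreases down a group, tracking effective nuclear charge and atomic size.
These span different periods and groups, so the two trends combine.
Na > Cs: Na sits above Cs in group 1, so the down-group effect alone puts Na higher.
P > Na: P lies to the right of Na in period 3, so the across-period effect alone puts P higher.
Cl > P: both are in period 3; the period trend gives Cl the larger value.
Tabulated electronegativity (Pauling): Na 0.93, P 2.19, Cl 3.16, Cs 0.79.
So from lowest to highest: Cs < Na < P < Cl.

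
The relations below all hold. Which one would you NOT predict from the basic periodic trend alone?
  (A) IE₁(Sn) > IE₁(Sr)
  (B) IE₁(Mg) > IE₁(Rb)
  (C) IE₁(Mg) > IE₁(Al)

(C)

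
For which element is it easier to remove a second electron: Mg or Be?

Mg

Consider each +1 ion: Mg⁺ still has 1 valence electron; Be⁺ still has 1 valence electron.
All are still removing valence electrons, so compare the +1 ions as you would atoms: IE_2 generally rises across a period (higher Z_eff) and falls down a group (larger shell), subject to the usual subshell exceptions.
Valence configurations: Mg⁺ [Ne]3s¹, Be⁺ [He]2s¹.
The numbers (kJ/mol): Mg 1451, Be 1757.
Overall IE_2 order: Mg < Be.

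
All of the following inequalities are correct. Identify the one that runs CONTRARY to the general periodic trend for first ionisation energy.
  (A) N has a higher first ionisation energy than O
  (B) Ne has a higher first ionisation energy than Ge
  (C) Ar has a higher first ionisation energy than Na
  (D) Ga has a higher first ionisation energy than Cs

The general trend: first ionisation energy increases across a period and decreases down a group.
(A) N (period 2, group 15) vs O (period 2, group 16): the stated order contradicts the simple trend.
(B) Ne (period 2, group 18) vs Ge (period 4, group 14): the stated order agrees with the simple trend.
(C) Ar (period 3, group 18) vs Na (period 3, group 1): the stated order agrees with the simple trend.
(D) Ga (period 4, group 13) vs Cs (period 6, group 1): the stated order agrees with the simple trend.
The exception is (A): pairing an electron in O's 2p⁴ costs repulsion energy, so O ionizes more easily than half-filled N (2p³).

(A)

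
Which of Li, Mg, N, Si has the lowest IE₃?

Si

The third ionization energy removes an electron from the +2 ion. For each element: Li²⁺ is already 1 electron into the core; Mg²⁺ is the bare [Ne] core; N²⁺ still has 3 valence electrons; Si²⁺ still has 2 valence electrons.
Pulling an electron out of a noble-gas core costs far more than removing a remaining valence electron, so Mg and Li sit at the high end of IE_3.
Valence configurations: N²⁺ [He]2s²2p¹, Si²⁺ [Ne]3s².
The numbers (kJ/mol): Li 11815, Mg 7733, N 4578, Si 3232.
Putting it together, IE_3: Si < N < Mg < Li.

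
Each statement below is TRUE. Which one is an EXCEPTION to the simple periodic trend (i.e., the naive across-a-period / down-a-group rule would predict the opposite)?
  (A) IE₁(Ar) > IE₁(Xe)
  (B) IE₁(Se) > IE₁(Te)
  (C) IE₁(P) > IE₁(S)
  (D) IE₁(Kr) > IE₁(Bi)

(C)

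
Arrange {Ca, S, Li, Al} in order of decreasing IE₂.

IE_2 is the cost of taking one more electron from the +1 cation: Ca⁺ still has 1 valence electron; S⁺ still has 5 valence electrons; Li⁺ is the bare [He] core; Al⁺ still has 2 valence electrons.
Pulling an electron out of a noble-gas core costs far more than removing a remaining valence electron, so Li sits at the high end of IE_2.
Valence configurations: Ca⁺ [Ar]4s¹, S⁺ [Ne]3s²3p³, Al⁺ [Ne]3s².
Approximate IE_2 values (kJ/mol): Ca 1145, S 2252, Li 7298, Al 1817.
Putting it together, IE_2: Ca < Al < S < Li.

Li, S, Al, Ca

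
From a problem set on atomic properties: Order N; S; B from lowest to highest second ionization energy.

After 1 electron has been removed, what remains? N⁺ still has 4 valence electrons; S⁺ still has 5 valence electrons; B⁺ still has 2 valence electrons.
All are still removing valence electrons, so compare the +1 ions as you would atoms: IE_2 generally rises across a period (higher Z_eff) and falls down a group (larger shell), subject to the usual subshell exceptions.
Valence configurations: N⁺ [He]2s²2p², S⁺ [Ne]3s²3p³, B⁺ [He]2s².
The numbers (kJ/mol): N 2856, S 2252, B 2427.
Hence IE_2: S < B < N.

S < B < N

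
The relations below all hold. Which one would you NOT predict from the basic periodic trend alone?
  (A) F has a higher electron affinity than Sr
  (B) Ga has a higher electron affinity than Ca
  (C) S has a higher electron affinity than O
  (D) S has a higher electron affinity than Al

The general trend: electron affinity increases across a period and decreases down a group.
(A) F (period 2, group 17) vs Sr (period 5, group 2): the stated order agrees with the simple trend.
(B) Ga (period 4, group 13) vs Ca (period 4, group 2): the stated order agrees with the simple trend.
(C) S (period 3, group 16) vs O (period 2, group 16): the stated order contradicts the simple trend.
(D) S (period 3, group 16) vs Al (period 3, group 13): the stated order agrees with the simple trend.
The exception is (C): the compact 2p subshell of O repels the added electron more than S's larger 3p does.

(C)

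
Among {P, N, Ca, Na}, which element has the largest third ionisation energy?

Na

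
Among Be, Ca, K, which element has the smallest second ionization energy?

After 1 electron has been removed, what remains? Be⁺ still has 1 valence electron; Ca⁺ still has 1 valence electron; K⁺ is the bare [Ar] core.
Breaking into a closed-shell core is much more expensive than removing a leftover valence electron — K has the largest IE_2 here.
Valence configurations: Be⁺ [He]2s¹, Ca⁺ [Ar]4s¹.
Approximate IE_2 values (kJ/mol): Be 1757, Ca 1145, K 3052.
Hence IE_2: Ca < Be < K.

Ca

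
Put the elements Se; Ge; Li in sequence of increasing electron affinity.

Li, Ge, Se

Li is in period 2, group 1; Ge is in period 4, group 14; Se is in period 4, group 16.
Adding an electron releases more energy for atoms nearer the top right (short of the noble gases).
Here both period and group differ, so the two effects have to be weighed against each other.
Ge > Li: period and group pull opposite ways; the across-period shift dominates (119 vs 60 kJ/mol).
Se > Ge: both are in period 4; the period trend gives Se the larger value.
For reference (kJ/mol): Li 60, Ge 119, Se 195.
So from lowest to highest: Li < Ge < Se.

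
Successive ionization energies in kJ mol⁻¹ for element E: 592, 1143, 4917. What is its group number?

Group 2

Look for the largest jump between consecutive ionization energies: IE3/IE2 ≈ 4.3, far larger than any earlier ratio.
That jump marks the point where a core electron is being removed. So the atom has 2 valence electrons.
A main-group element with 2 valence electrons is in group 2.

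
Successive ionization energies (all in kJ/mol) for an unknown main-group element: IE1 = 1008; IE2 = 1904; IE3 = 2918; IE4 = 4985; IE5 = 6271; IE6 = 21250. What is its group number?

Group 15

Look for the largest jump between consecutive ionization energies: IE6/IE5 ≈ 3.4, far larger than any earlier ratio.
That jump marks the point where a core electron is being removed. So the atom has 5 valence electrons.
A main-group element with 5 valence electrons is in group 15.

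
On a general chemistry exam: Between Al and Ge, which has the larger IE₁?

Al is in period 3, group 13; Ge is in period 4, group 14.
Across a period the outer electron is held more tightly (higher IE₁); down a group it sits in a higher shell, more shielded, and comes off more easily.
A diagonal step moves right (one effect) and down (the opposite effect) at once.
Ge > Al: period and group pull opposite ways; the across-period shift dominates (762 vs 578 kJ/mol).
Approximate values (kJ/mol): Al 578, Ge 762.
So Ge has the larger IE₁ (Ge > Al).

Ge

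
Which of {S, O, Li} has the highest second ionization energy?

Li

Consider each +1 ion: S⁺ still has 5 valence electrons; O⁺ still has 5 valence electrons; Li⁺ is the bare [He] core.
Pulling an electron out of a noble-gas core costs far more than removing a remaining valence electron, so Li sits at the high end of IE_2.
Valence configurations: S⁺ [Ne]3s²3p³, O⁺ [He]2s²2p³.
Approximate IE_2 values (kJ/mol): S 2252, O 3388, Li 7298.
Putting it together, IE_2: S < O < Li.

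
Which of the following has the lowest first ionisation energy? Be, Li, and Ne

Li

First ionization energy rises across a period (greater Z_eff holds electrons more tightly) and falls down a group (valence electrons are farther from the nucleus).
All lie in period 2, so first ionization energy increases left to right.
The lowest first ionisation energy among these belongs to Li.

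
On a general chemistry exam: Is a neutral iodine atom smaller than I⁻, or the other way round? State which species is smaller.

I

Forming I⁻ adds 1 electron to I. More electron–electron repulsion in the same shell, with unchanged nuclear charge, lets the cloud expand.
An anion is larger than its parent atom: I⁻ > I.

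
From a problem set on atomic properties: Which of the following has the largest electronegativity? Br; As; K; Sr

K is in period 4, group 1; As is in period 4, group 15; Br is in period 4, group 17; Sr is in period 5, group 2.
Smaller atoms with higher effective nuclear charge are more electronegative.
Neither a single period nor a single group — weigh both effects.
Sr > K: the two effects oppose for this pair; the across-period effect wins (0.95 vs 0.82).
As > Sr: both effects reinforce here, so As is clearly the higher of the two.
Br > As: Br lies to the right of As in period 4, so the across-period effect alone puts Br higher.
Approximate values (Pauling): K 0.82, As 2.18, Br 2.96, Sr 0.95.
The largest electronegativity among these belongs to Br.

Br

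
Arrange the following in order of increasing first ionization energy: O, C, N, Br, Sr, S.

Sr, S, C, Br, O, N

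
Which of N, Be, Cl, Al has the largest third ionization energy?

Be

The third ionization energy removes an electron from the +2 ion. For each element: N²⁺ still has 3 valence electrons; Be²⁺ is the bare [He] core; Cl²⁺ still has 5 valence electrons; Al²⁺ still has 1 valence electron.
Breaking into a closed-shell core is much more expensive than removing a leftover valence electron — Be has the largest IE_3 here.
Valence configurations: N²⁺ [He]2s²2p¹, Cl²⁺ [Ne]3s²3p³, Al²⁺ [Ne]3s¹.
Tabulated IE_3 (kJ/mol): N 4578, Be 14849, Cl 3822, Al 2745.
Overall IE_3 order: Al < Cl < N < Be.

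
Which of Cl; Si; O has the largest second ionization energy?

O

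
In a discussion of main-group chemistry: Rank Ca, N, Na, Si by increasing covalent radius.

N, Si, Na, Ca

Moving right in a period, electrons are added to the same shell under a stronger nuclear pull, so atoms get smaller; moving down, a new shell is opened and atoms get larger.
These span different periods and groups, so the two trends combine.
Si > N: both effects reinforce here, so Si is clearly the larger of the two.
Na > Si: Na lies to the left of Si in period 3, so the across-period effect alone puts Na larger.
Ca > Na: period and group pull opposite ways; the down-group shift dominates (171 vs 155 pm).
Tabulated atomic radius (pm): N 71, Na 155, Si 116, Ca 171.
So from smallest to largest: N < Si < Na < Ca.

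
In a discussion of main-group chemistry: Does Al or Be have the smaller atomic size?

Be is in period 2, group 2; Al is in period 3, group 13.
Atomic radius shrinks across a period as nuclear charge pulls the same shell inward, and grows down a group as new shells are added.
These sit on a diagonal, where the across-period and down-group effects partly cancel.
Al > Be: period and group pull opposite ways; the down-group shift dominates (126 vs 102 pm).
Tabulated atomic radius (pm): Be 102, Al 126.
So Be has the smaller atomic size (Be < Al).

Be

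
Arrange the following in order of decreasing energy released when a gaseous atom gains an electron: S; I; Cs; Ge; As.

S is in period 3, group 16; Ge is in period 4, group 14; As is in period 4, group 15; I is in period 5, group 17; Cs is in period 6, group 1.
Atoms with high Z_eff and room in the valence shell (especially the halogens) have the most exothermic electron affinities.
Here both period and group differ, so the two effects have to be weighed against each other.
As > Cs: both effects reinforce here, so As is clearly the higher of the two.
Ge > As: this pair runs against the simple trend — see the exception note.
S > Ge: both effects reinforce here, so S is clearly the higher of the two.
I > S: the two effects oppose for this pair; the across-period effect wins (295 vs 200 kJ/mol).
Note the exception: Ge has a higher electron affinity than As, contrary to the simple trend — adding an electron to As's half-filled 4p³ is unfavourable, so Ge (4p²) has the more exothermic EA.
For reference (kJ/mol): S 200, Ge 119, As 78, I 295, Cs 46.
So from highest to lowest: I > S > Ge > As > Cs.

I, S, Ge, As, Cs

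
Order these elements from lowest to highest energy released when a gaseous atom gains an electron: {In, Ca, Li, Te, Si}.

Ca < In < Li < Si < Te

Adding an electron releases more energy for atoms nearer the top right (short of the noble gases).
Here both period and group differ, so the two effects have to be weighed against each other.
In > Ca: the two effects oppose for this pair; the across-period effect wins (29 vs 2 kJ/mol).
Li > In: the two effects oppose for this pair; the down-group effect wins (60 vs 29 kJ/mol).
Si > Li: period and group pull opposite ways; the across-period shift dominates (134 vs 60 kJ/mol).
Te > Si: the two effects oppose for this pair; the across-period effect wins (190 vs 134 kJ/mol).
Tabulated electron affinity (kJ/mol): Li 60, Si 134, Ca 2, In 29, Te 190.
So from lowest to highest: Ca < In < Li < Si < Te.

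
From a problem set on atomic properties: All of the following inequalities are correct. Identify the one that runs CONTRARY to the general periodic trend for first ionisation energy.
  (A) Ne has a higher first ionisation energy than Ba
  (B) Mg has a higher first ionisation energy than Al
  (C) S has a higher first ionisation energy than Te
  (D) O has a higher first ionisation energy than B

(B)

The general trend: first ionisation energy increases across a period and decreases down a group.
(A) Ne (period 2, group 18) vs Ba (period 6, group 2): the stated order agrees with the simple trend.
(B) Mg (period 3, group 2) vs Al (period 3, group 13): the stated order contradicts the simple trend.
(C) S (period 3, group 16) vs Te (period 5, group 16): the stated order agrees with the simple trend.
(D) O (period 2, group 16) vs B (period 2, group 13): the stated order agrees with the simple trend.
The exception is (B): Al's single 3p electron is easier to remove than one from Mg's filled 3s².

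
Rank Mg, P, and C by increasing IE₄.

P < C < Mg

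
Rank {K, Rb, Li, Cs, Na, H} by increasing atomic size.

H is in period 1, group 1; Li is in period 2, group 1; Na is in period 3, group 1; K is in period 4, group 1; Rb is in period 5, group 1; Cs is in period 6, group 1.
Radius decreases left→right (rising Z_eff, same n) and increases top→bottom (higher n).
All are in group 1, so atomic radius increases down the group.
So from smallest to largest: H < Li < Na < K < Rb < Cs.

H, Li, Na, K, Rb, Cs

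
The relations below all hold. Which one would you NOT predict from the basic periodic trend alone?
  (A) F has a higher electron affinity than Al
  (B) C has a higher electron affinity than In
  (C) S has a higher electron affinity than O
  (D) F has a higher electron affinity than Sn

The general trend: electron affinity increases across a period and decreases down a group.
(A) F (period 2, group 17) vs Al (period 3, group 13): the stated order agrees with the simple trend.
(B) C (period 2, group 14) vs In (period 5, group 13): the stated order agrees with the simple trend.
(C) S (period 3, group 16) vs O (period 2, group 16): the stated order contradicts the simple trend.
(D) F (period 2, group 17) vs Sn (period 5, group 14): the stated order agrees with the simple trend.
The exception is (C): the compact 2p subshell of O repels the added electron more than S's larger 3p does.

(C)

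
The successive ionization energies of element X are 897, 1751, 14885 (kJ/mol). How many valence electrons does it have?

2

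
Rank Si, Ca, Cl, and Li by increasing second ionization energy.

IE_2 is the cost of taking one more electron from the +1 cation: Si⁺ still has 3 valence electrons; Ca⁺ still has 1 valence electron; Cl⁺ still has 6 valence electrons; Li⁺ is the bare [He] core.
Pulling an electron out of a noble-gas core costs far more than removing a remaining valence electron, so Li sits at the high end of IE_2.
Valence configurations: Si⁺ [Ne]3s²3p¹, Ca⁺ [Ar]4s¹, Cl⁺ [Ne]3s²3p⁴.
Approximate IE_2 values (kJ/mol): Si 1577, Ca 1145, Cl 2298, Li 7298.
So the second ionization energies run Ca < Si < Cl < Li.

Ca < Si < Cl < Li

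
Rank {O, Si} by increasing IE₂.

Si < O

The second ionization energy removes an electron from the +1 ion. For each element: O⁺ still has 5 valence electrons; Si⁺ still has 3 valence electrons.
All are still removing valence electrons, so compare the +1 ions as you would atoms: IE_2 generally rises across a period (higher Z_eff) and falls down a group (larger shell), subject to the usual subshell exceptions.
Valence configurations: O⁺ [He]2s²2p³, Si⁺ [Ne]3s²3p¹.
The numbers (kJ/mol): O 3388, Si 1577.
So the second ionization energies run Si < O.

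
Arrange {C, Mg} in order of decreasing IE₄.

The fourth ionization energy removes an electron from the +3 ion. For each element: C³⁺ still has 1 valence electron; Mg³⁺ is already 1 electron into the core.
Core electrons are held far more tightly than valence electrons, so Mg tops the IE_4 order.
Tabulated IE_4 (kJ/mol): C 6223, Mg 10543.
Hence IE_4: C < Mg.

Mg, C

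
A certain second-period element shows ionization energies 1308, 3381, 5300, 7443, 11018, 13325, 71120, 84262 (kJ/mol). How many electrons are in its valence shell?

Look for the largest jump between consecutive ionization energies: IE7/IE6 ≈ 5.3, far larger than any earlier ratio.
That jump marks the point where a core electron is being removed. So the atom has 6 valence electrons.

6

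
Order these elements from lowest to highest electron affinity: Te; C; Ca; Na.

C is in period 2, group 14; Na is in period 3, group 1; Ca is in period 4, group 2; Te is in period 5, group 16.
Electron affinity generally becomes more exothermic across a period toward the halogens and less exothermic down a group.
These span different periods and groups, so the two trends combine.
Na > Ca: period and group pull opposite ways; the down-group shift dominates (53 vs 2 kJ/mol).
C > Na: relative to Na, both the across-period and down-group shifts push C's electron affinity up.
Te > C: the two effects oppose for this pair; the across-period effect wins (190 vs 122 kJ/mol).
For reference (kJ/mol): C 122, Na 53, Ca 2, Te 190.
So from lowest to highest: Ca < Na < C < Te.

Ca, Na, C, Te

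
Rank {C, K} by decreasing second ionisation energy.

K > C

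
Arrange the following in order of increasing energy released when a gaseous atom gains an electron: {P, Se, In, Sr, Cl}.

Sr < In < P < Se < Cl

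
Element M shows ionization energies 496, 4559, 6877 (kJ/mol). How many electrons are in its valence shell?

1

Look for the largest jump between consecutive ionization energies: IE2/IE1 ≈ 9.2, far larger than any earlier ratio.
That jump marks the point where a core electron is being removed. So the atom has 1 valence electron.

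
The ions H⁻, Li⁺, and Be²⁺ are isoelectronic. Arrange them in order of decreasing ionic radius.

H⁻ > Li⁺ > Be²⁺

All of these have 2 electrons, so size is governed by nuclear charge alone: the more protons, the stronger the pull on the same electron cloud, and the smaller the ion.
Nuclear charges: Be²⁺ (Z=4), Li⁺ (Z=3), H⁻ (Z=1).
Largest to smallest: H⁻ > Li⁺ > Be²⁺.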